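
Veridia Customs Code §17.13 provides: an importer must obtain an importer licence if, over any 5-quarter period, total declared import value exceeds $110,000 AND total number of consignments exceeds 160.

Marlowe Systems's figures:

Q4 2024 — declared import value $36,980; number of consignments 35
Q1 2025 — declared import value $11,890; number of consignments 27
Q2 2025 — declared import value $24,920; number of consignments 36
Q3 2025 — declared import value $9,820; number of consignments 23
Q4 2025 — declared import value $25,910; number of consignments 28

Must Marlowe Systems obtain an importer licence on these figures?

No

Total declared import value: $36,980 + $11,890 + $24,920 + $9,820 + $25,910 = $109,520 (≤ $110,000).
Total number of consignments: 35 + 27 + 36 + 23 + 28 = 149 (≤ 160).
The test is 'and': the rule requires both, and at least one is not exceeded.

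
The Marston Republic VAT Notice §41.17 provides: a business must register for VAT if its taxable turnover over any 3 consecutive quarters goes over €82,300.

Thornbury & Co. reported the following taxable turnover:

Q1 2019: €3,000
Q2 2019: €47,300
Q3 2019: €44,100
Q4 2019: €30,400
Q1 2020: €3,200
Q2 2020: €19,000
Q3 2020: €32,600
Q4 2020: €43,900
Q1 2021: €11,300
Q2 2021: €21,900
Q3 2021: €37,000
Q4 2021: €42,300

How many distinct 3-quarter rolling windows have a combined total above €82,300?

5

Q1 2019–Q3 2019: €3,000 + €47,300 + €44,100 = €94,400 (over)
Q2 2019–Q4 2019: €47,300 + €44,100 + €30,400 = €121,800 (over)
Q3 2019–Q1 2020: €44,100 + €30,400 + €3,200 = €77,700 (under)
Q4 2019–Q2 2020: €30,400 + €3,200 + €19,000 = €52,600 (under)
Q1 2020–Q3 2020: €3,200 + €19,000 + €32,600 = €54,800 (under)
Q2 2020–Q4 2020: €19,000 + €32,600 + €43,900 = €95,500 (over)
Q3 2020–Q1 2021: €32,600 + €43,900 + €11,300 = €87,800 (over)
Q4 2020–Q2 2021: €43,900 + €11,300 + €21,900 = €77,100 (under)
Q1 2021–Q3 2021: €11,300 + €21,900 + €37,000 = €70,200 (under)
Q2 2021–Q4 2021: €21,900 + €37,000 + €42,300 = €101,200 (over)
5 windows exceed the threshold.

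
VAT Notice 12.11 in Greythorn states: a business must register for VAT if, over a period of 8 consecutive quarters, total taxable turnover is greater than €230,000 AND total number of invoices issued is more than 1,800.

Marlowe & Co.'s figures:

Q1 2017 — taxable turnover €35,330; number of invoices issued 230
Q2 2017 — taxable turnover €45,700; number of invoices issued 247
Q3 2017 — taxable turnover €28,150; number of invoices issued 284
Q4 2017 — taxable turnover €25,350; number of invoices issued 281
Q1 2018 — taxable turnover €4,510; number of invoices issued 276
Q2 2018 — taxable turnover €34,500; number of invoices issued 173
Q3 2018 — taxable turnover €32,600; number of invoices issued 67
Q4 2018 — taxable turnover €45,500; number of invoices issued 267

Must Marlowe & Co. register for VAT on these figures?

Yes

Total taxable turnover: €35,330 + €45,700 + €28,150 + €25,350 + €4,510 + €34,500 + €32,600 + €45,500 = €251,640 (> €230,000).
Total number of invoices issued: 230 + 247 + 284 + 281 + 276 + 173 + 67 + 267 = 1,825 (> 1,800).
The test is 'and': both thresholds are exceeded.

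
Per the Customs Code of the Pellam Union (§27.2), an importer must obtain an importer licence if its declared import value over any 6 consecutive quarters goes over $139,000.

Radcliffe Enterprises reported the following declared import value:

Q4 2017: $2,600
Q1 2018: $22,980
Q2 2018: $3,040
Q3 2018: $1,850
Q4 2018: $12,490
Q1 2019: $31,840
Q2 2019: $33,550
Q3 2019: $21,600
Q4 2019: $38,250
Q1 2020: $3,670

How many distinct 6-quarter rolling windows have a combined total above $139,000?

Q4 2017–Q1 2019: $2,600 + $22,980 + $3,040 + $1,850 + $12,490 + $31,840 = $74,800 (under)
Q1 2018–Q2 2019: $22,980 + $3,040 + $1,850 + $12,490 + $31,840 + $33,550 = $105,750 (under)
Q2 2018–Q3 2019: $3,040 + $1,850 + $12,490 + $31,840 + $33,550 + $21,600 = $104,370 (under)
Q3 2018–Q4 2019: $1,850 + $12,490 + $31,840 + $33,550 + $21,600 + $38,250 = $139,580 (over)
Q4 2018–Q1 2020: $12,490 + $31,840 + $33,550 + $21,600 + $38,250 + $3,670 = $141,400 (over)
2 windows exceed the threshold.

2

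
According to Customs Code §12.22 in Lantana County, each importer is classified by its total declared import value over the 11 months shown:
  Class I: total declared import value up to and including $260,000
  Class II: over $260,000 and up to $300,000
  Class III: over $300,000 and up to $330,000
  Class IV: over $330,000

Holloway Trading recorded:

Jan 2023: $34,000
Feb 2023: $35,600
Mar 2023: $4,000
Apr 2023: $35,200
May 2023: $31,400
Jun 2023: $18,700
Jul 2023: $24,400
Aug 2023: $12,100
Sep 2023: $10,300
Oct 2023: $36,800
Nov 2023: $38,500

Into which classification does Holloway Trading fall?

Total declared import value: $34,000 + $35,600 + $4,000 + $35,200 + $31,400 + $18,700 + $24,400 + $12,100 + $10,300 + $36,800 + $38,500 = $281,000.
$260,000 < $281,000 ≤ $300,000, so Class II applies.

Class II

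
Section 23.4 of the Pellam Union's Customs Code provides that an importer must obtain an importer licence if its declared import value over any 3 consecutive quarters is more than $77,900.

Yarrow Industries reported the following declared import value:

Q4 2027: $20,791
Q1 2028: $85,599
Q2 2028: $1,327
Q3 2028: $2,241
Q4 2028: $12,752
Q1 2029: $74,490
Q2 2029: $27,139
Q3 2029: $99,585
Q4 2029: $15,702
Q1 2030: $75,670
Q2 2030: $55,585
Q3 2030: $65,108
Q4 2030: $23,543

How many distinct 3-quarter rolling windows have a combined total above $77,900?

Q4 2027–Q2 2028: $20,791 + $85,599 + $1,327 = $107,717 (over)
Q1 2028–Q3 2028: $85,599 + $1,327 + $2,241 = $89,167 (over)
Q2 2028–Q4 2028: $1,327 + $2,241 + $12,752 = $16,320 (under)
Q3 2028–Q1 2029: $2,241 + $12,752 + $74,490 = $89,483 (over)
Q4 2028–Q2 2029: $12,752 + $74,490 + $27,139 = $114,381 (over)
Q1 2029–Q3 2029: $74,490 + $27,139 + $99,585 = $201,214 (over)
Q2 2029–Q4 2029: $27,139 + $99,585 + $15,702 = $142,426 (over)
Q3 2029–Q1 2030: $99,585 + $15,702 + $75,670 = $190,957 (over)
Q4 2029–Q2 2030: $15,702 + $75,670 + $55,585 = $146,957 (over)
Q1 2030–Q3 2030: $75,670 + $55,585 + $65,108 = $196,363 (over)
Q2 2030–Q4 2030: $55,585 + $65,108 + $23,543 = $144,236 (over)
10 windows exceed the threshold.

10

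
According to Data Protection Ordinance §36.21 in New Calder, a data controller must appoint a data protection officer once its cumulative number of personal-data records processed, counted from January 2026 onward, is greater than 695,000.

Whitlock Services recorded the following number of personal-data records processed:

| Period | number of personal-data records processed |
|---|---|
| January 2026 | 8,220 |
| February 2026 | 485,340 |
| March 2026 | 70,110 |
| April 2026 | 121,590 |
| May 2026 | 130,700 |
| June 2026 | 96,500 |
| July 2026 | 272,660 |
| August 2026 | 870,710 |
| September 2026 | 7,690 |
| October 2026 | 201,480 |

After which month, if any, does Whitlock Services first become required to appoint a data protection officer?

Through January 2026: 8,220
Through February 2026: 493,560
Through March 2026: 563,670
Through April 2026: 685,260
Through May 2026: 815,960 ← exceeds threshold

May 2026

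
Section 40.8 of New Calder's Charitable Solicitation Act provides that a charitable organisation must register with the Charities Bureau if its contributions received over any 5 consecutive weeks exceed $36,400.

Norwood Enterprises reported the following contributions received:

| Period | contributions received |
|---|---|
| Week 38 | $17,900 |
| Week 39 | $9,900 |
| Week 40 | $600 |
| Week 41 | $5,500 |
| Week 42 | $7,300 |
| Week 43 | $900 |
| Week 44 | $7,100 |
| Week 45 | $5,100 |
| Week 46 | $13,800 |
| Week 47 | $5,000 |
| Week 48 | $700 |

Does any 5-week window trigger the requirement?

Yes

Week 38–Week 42: $17,900 + $9,900 + $600 + $5,500 + $7,300 = $41,200 (over)
Week 39–Week 43: $9,900 + $600 + $5,500 + $7,300 + $900 = $24,200 (under)
Week 40–Week 44: $600 + $5,500 + $7,300 + $900 + $7,100 = $21,400 (under)
Week 41–Week 45: $5,500 + $7,300 + $900 + $7,100 + $5,100 = $25,900 (under)
Week 42–Week 46: $7,300 + $900 + $7,100 + $5,100 + $13,800 = $34,200 (under)
Week 43–Week 47: $900 + $7,100 + $5,100 + $13,800 + $5,000 = $31,900 (under)
Week 44–Week 48: $7,100 + $5,100 + $13,800 + $5,000 + $700 = $31,700 (under)
At least one window exceeds $36,400.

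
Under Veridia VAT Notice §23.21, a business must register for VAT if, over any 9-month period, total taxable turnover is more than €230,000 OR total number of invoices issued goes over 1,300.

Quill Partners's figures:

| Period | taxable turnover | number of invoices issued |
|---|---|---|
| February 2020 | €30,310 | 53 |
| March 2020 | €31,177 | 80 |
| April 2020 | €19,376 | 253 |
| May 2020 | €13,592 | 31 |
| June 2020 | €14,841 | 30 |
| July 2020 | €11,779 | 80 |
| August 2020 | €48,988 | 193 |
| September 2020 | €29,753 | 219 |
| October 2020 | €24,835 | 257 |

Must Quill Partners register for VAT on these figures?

No

Total taxable turnover: €30,310 + €31,177 + €19,376 + €13,592 + €14,841 + €11,779 + €48,988 + €29,753 + €24,835 = €224,651 (≤ €230,000).
Total number of invoices issued: 53 + 80 + 253 + 31 + 30 + 80 + 193 + 219 + 257 = 1,196 (≤ 1,300).
The test is 'or': neither threshold is exceeded.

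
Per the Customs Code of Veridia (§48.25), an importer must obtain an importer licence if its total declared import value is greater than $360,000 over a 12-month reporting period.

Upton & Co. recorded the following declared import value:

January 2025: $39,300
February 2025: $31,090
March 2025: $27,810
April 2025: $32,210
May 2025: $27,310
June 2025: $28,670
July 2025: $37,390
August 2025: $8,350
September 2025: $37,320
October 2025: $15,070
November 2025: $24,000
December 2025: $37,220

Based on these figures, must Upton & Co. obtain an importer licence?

No

Total declared import value: $39,300 + $31,090 + $27,810 + $32,210 + $27,310 + $28,670 + $37,390 + $8,350 + $37,320 + $15,070 + $24,000 + $37,220 = $345,740.
$345,740 ≤ $360,000, so the threshold is not exceeded.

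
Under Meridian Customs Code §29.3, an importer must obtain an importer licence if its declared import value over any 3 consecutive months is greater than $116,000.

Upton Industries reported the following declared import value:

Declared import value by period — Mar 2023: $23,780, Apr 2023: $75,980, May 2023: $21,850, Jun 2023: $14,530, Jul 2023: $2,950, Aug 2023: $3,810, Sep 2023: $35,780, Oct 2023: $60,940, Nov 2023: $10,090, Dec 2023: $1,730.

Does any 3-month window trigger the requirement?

Yes

Mar 2023–May 2023: $23,780 + $75,980 + $21,850 = $121,610 (over)
Apr 2023–Jun 2023: $75,980 + $21,850 + $14,530 = $112,360 (under)
May 2023–Jul 2023: $21,850 + $14,530 + $2,950 = $39,330 (under)
Jun 2023–Aug 2023: $14,530 + $2,950 + $3,810 = $21,290 (under)
Jul 2023–Sep 2023: $2,950 + $3,810 + $35,780 = $42,540 (under)
Aug 2023–Oct 2023: $3,810 + $35,780 + $60,940 = $100,530 (under)
Sep 2023–Nov 2023: $35,780 + $60,940 + $10,090 = $106,810 (under)
Oct 2023–Dec 2023: $60,940 + $10,090 + $1,730 = $72,760 (under)
At least one window exceeds $116,000.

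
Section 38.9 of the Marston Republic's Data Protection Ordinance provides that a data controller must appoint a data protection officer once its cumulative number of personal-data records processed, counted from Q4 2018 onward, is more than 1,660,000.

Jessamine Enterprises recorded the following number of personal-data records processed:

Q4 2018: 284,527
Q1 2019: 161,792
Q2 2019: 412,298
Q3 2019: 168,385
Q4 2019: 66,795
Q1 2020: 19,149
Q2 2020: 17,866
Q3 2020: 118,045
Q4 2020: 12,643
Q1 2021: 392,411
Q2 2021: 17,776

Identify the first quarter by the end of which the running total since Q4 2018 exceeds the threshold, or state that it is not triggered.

Through Q4 2018: 284,527
Through Q1 2019: 446,319
Through Q2 2019: 858,617
Through Q3 2019: 1,027,002
Through Q4 2019: 1,093,797
Through Q1 2020: 1,112,946
Through Q2 2020: 1,130,812
Through Q3 2020: 1,248,857
Through Q4 2020: 1,261,500
Through Q1 2021: 1,653,911
Through Q2 2021: 1,671,687 ← exceeds threshold

Q2 2021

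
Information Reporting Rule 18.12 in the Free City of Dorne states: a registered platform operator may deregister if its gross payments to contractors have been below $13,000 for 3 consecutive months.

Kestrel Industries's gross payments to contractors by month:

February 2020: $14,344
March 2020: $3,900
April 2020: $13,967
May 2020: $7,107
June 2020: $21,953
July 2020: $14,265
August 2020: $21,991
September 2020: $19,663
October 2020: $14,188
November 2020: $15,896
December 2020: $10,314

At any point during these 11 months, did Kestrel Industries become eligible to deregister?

Months below $13,000: March 2020, May 2020, December 2020.
Longest run of consecutive months below the threshold: 1.
1 < 3, so Kestrel Industries never became eligible.

No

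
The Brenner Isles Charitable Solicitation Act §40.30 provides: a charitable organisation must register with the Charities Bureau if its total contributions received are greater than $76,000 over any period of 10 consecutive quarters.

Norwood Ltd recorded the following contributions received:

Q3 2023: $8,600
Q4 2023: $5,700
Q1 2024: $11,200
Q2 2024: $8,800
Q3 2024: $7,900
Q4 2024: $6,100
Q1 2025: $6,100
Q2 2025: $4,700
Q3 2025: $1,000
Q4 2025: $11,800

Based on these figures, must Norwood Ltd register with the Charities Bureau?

No

Total contributions received: $8,600 + $5,700 + $11,200 + $8,800 + $7,900 + $6,100 + $6,100 + $4,700 + $1,000 + $11,800 = $71,900.
$71,900 ≤ $76,000, so the threshold is not exceeded.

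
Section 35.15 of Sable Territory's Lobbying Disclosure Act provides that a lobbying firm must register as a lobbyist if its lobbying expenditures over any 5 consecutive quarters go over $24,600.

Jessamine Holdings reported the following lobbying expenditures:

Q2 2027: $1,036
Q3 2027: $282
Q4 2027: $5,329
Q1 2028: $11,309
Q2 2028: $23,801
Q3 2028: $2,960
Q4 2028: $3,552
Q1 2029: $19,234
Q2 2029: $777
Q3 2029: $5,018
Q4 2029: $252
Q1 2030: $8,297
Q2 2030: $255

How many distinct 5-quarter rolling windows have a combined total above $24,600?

Q2 2027–Q2 2028: $1,036 + $282 + $5,329 + $11,309 + $23,801 = $41,757 (over)
Q3 2027–Q3 2028: $282 + $5,329 + $11,309 + $23,801 + $2,960 = $43,681 (over)
Q4 2027–Q4 2028: $5,329 + $11,309 + $23,801 + $2,960 + $3,552 = $46,951 (over)
Q1 2028–Q1 2029: $11,309 + $23,801 + $2,960 + $3,552 + $19,234 = $60,856 (over)
Q2 2028–Q2 2029: $23,801 + $2,960 + $3,552 + $19,234 + $777 = $50,324 (over)
Q3 2028–Q3 2029: $2,960 + $3,552 + $19,234 + $777 + $5,018 = $31,541 (over)
Q4 2028–Q4 2029: $3,552 + $19,234 + $777 + $5,018 + $252 = $28,833 (over)
Q1 2029–Q1 2030: $19,234 + $777 + $5,018 + $252 + $8,297 = $33,578 (over)
Q2 2029–Q2 2030: $777 + $5,018 + $252 + $8,297 + $255 = $14,599 (under)
8 windows exceed the threshold.

8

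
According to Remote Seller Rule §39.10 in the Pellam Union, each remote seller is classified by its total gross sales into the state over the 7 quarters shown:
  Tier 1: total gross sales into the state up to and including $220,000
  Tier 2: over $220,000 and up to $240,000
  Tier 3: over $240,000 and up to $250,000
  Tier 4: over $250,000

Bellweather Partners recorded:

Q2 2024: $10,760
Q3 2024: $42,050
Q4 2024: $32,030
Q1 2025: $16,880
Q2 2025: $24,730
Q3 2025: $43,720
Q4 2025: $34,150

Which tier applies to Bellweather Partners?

Tier 1

Total gross sales into the state: $10,760 + $42,050 + $32,030 + $16,880 + $24,730 + $43,720 + $34,150 = $204,320.
$204,320 ≤ $220,000, so Tier 1 applies.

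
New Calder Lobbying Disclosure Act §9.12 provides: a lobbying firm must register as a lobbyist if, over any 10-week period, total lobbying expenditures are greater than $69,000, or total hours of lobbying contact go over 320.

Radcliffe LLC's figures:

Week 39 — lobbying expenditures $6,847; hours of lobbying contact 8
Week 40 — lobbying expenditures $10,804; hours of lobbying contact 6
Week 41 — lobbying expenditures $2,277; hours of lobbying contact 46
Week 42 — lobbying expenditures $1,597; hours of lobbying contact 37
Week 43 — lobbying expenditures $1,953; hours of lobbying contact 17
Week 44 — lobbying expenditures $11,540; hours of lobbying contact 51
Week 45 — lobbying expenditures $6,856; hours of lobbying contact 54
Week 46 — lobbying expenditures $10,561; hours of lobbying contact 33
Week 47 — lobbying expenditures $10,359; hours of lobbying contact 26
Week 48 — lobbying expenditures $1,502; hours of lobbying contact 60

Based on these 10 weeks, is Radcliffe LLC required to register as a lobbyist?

Yes

Total lobbying expenditures: $6,847 + $10,804 + $2,277 + $1,597 + $1,953 + $11,540 + $6,856 + $10,561 + $10,359 + $1,502 = $64,296 (≤ $69,000).
Total hours of lobbying contact: 8 + 6 + 46 + 37 + 17 + 51 + 54 + 33 + 26 + 60 = 338 (> 320).
The test is 'or': at least one threshold is exceeded.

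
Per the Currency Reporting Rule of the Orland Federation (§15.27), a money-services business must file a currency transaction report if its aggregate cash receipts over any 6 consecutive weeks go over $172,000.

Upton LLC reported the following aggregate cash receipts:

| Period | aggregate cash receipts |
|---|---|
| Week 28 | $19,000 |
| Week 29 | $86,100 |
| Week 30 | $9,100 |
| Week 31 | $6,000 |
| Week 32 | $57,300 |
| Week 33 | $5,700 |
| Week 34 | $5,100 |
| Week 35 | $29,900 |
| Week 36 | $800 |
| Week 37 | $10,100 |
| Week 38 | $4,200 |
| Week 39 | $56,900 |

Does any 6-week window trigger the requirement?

Yes

Week 28–Week 33: $19,000 + $86,100 + $9,100 + $6,000 + $57,300 + $5,700 = $183,200 (over)
Week 29–Week 34: $86,100 + $9,100 + $6,000 + $57,300 + $5,700 + $5,100 = $169,300 (under)
Week 30–Week 35: $9,100 + $6,000 + $57,300 + $5,700 + $5,100 + $29,900 = $113,100 (under)
Week 31–Week 36: $6,000 + $57,300 + $5,700 + $5,100 + $29,900 + $800 = $104,800 (under)
Week 32–Week 37: $57,300 + $5,700 + $5,100 + $29,900 + $800 + $10,100 = $108,900 (under)
Week 33–Week 38: $5,700 + $5,100 + $29,900 + $800 + $10,100 + $4,200 = $55,800 (under)
Week 34–Week 39: $5,100 + $29,900 + $800 + $10,100 + $4,200 + $56,900 = $107,000 (under)
At least one window exceeds $172,000.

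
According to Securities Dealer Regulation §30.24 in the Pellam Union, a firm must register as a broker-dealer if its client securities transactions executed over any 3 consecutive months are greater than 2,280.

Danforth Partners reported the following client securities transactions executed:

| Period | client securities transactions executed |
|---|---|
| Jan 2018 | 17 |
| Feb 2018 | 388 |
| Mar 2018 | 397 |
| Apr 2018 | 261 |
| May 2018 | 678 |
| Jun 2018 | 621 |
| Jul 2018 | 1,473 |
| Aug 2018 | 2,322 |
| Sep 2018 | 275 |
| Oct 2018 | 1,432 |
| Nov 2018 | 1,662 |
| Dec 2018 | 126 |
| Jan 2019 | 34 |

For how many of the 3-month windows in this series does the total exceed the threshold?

Jan 2018–Mar 2018: 17 + 388 + 397 = 802 (under)
Feb 2018–Apr 2018: 388 + 397 + 261 = 1,046 (under)
Mar 2018–May 2018: 397 + 261 + 678 = 1,336 (under)
Apr 2018–Jun 2018: 261 + 678 + 621 = 1,560 (under)
May 2018–Jul 2018: 678 + 621 + 1,473 = 2,772 (over)
Jun 2018–Aug 2018: 621 + 1,473 + 2,322 = 4,416 (over)
Jul 2018–Sep 2018: 1,473 + 2,322 + 275 = 4,070 (over)
Aug 2018–Oct 2018: 2,322 + 275 + 1,432 = 4,029 (over)
Sep 2018–Nov 2018: 275 + 1,432 + 1,662 = 3,369 (over)
Oct 2018–Dec 2018: 1,432 + 1,662 + 126 = 3,220 (over)
Nov 2018–Jan 2019: 1,662 + 126 + 34 = 1,822 (under)
6 windows exceed the threshold.

6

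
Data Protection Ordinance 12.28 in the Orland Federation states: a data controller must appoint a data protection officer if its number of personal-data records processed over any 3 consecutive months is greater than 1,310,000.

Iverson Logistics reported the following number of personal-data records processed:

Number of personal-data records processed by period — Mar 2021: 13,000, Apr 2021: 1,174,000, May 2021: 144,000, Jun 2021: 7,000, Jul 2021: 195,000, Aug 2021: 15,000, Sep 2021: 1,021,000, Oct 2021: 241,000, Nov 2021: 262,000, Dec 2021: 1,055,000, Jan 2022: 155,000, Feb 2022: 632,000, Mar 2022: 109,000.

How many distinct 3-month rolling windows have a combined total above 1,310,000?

Mar 2021–May 2021: 13,000 + 1,174,000 + 144,000 = 1,331,000 (over)
Apr 2021–Jun 2021: 1,174,000 + 144,000 + 7,000 = 1,325,000 (over)
May 2021–Jul 2021: 144,000 + 7,000 + 195,000 = 346,000 (under)
Jun 2021–Aug 2021: 7,000 + 195,000 + 15,000 = 217,000 (under)
Jul 2021–Sep 2021: 195,000 + 15,000 + 1,021,000 = 1,231,000 (under)
Aug 2021–Oct 2021: 15,000 + 1,021,000 + 241,000 = 1,277,000 (under)
Sep 2021–Nov 2021: 1,021,000 + 241,000 + 262,000 = 1,524,000 (over)
Oct 2021–Dec 2021: 241,000 + 262,000 + 1,055,000 = 1,558,000 (over)
Nov 2021–Jan 2022: 262,000 + 1,055,000 + 155,000 = 1,472,000 (over)
Dec 2021–Feb 2022: 1,055,000 + 155,000 + 632,000 = 1,842,000 (over)
Jan 2022–Mar 2022: 155,000 + 632,000 + 109,000 = 896,000 (under)
6 windows exceed the threshold.

6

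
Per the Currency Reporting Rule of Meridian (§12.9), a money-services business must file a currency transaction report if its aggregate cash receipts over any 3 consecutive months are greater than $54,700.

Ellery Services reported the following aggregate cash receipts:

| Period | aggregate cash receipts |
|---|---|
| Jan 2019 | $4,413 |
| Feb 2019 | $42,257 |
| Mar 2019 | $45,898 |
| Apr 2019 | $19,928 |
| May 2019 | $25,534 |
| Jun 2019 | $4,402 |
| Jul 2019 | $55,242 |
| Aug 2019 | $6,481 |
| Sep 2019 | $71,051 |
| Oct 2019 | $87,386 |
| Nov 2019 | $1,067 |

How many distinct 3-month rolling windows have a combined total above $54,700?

8

Jan 2019–Mar 2019: $4,413 + $42,257 + $45,898 = $92,568 (over)
Feb 2019–Apr 2019: $42,257 + $45,898 + $19,928 = $108,083 (over)
Mar 2019–May 2019: $45,898 + $19,928 + $25,534 = $91,360 (over)
Apr 2019–Jun 2019: $19,928 + $25,534 + $4,402 = $49,864 (under)
May 2019–Jul 2019: $25,534 + $4,402 + $55,242 = $85,178 (over)
Jun 2019–Aug 2019: $4,402 + $55,242 + $6,481 = $66,125 (over)
Jul 2019–Sep 2019: $55,242 + $6,481 + $71,051 = $132,774 (over)
Aug 2019–Oct 2019: $6,481 + $71,051 + $87,386 = $164,918 (over)
Sep 2019–Nov 2019: $71,051 + $87,386 + $1,067 = $159,504 (over)
8 windows exceed the threshold.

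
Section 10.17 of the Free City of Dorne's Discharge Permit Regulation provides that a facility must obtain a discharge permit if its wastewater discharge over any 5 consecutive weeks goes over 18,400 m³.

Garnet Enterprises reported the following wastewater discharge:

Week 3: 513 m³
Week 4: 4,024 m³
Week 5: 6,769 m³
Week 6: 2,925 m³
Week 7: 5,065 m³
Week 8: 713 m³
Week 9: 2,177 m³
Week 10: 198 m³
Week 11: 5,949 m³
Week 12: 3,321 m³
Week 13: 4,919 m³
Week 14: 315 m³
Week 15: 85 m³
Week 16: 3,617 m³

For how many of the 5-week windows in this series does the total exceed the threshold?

Week 3–Week 7: 513 m³ + 4,024 m³ + 6,769 m³ + 2,925 m³ + 5,065 m³ = 19,296 m³ (over)
Week 4–Week 8: 4,024 m³ + 6,769 m³ + 2,925 m³ + 5,065 m³ + 713 m³ = 19,496 m³ (over)
Week 5–Week 9: 6,769 m³ + 2,925 m³ + 5,065 m³ + 713 m³ + 2,177 m³ = 17,649 m³ (under)
Week 6–Week 10: 2,925 m³ + 5,065 m³ + 713 m³ + 2,177 m³ + 198 m³ = 11,078 m³ (under)
Week 7–Week 11: 5,065 m³ + 713 m³ + 2,177 m³ + 198 m³ + 5,949 m³ = 14,102 m³ (under)
Week 8–Week 12: 713 m³ + 2,177 m³ + 198 m³ + 5,949 m³ + 3,321 m³ = 12,358 m³ (under)
Week 9–Week 13: 2,177 m³ + 198 m³ + 5,949 m³ + 3,321 m³ + 4,919 m³ = 16,564 m³ (under)
Week 10–Week 14: 198 m³ + 5,949 m³ + 3,321 m³ + 4,919 m³ + 315 m³ = 14,702 m³ (under)
Week 11–Week 15: 5,949 m³ + 3,321 m³ + 4,919 m³ + 315 m³ + 85 m³ = 14,589 m³ (under)
Week 12–Week 16: 3,321 m³ + 4,919 m³ + 315 m³ + 85 m³ + 3,617 m³ = 12,257 m³ (under)
2 windows exceed the threshold.

2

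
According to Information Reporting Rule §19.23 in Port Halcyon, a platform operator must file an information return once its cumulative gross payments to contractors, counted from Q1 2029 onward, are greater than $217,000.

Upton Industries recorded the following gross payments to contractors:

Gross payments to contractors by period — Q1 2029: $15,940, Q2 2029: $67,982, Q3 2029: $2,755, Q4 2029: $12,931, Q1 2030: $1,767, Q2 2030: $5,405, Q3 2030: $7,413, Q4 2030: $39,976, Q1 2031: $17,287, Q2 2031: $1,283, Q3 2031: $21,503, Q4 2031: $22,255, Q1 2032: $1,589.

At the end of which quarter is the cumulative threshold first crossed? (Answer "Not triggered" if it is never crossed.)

Q1 2032

Through Q1 2029: $15,940
Through Q2 2029: $83,922
Through Q3 2029: $86,677
Through Q4 2029: $99,608
Through Q1 2030: $101,375
Through Q2 2030: $106,780
Through Q3 2030: $114,193
Through Q4 2030: $154,169
Through Q1 2031: $171,456
Through Q2 2031: $172,739
Through Q3 2031: $194,242
Through Q4 2031: $216,497
Through Q1 2032: $218,086 ← exceeds threshold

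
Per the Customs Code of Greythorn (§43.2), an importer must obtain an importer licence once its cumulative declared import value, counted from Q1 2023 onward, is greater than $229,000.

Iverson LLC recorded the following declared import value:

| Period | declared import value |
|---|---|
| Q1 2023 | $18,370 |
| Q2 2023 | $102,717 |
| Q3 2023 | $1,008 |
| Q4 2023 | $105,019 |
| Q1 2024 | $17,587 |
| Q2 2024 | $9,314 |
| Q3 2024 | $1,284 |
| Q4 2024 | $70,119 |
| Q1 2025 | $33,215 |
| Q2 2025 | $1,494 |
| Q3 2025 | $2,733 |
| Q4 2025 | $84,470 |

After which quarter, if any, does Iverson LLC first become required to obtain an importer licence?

Q1 2024

Through Q1 2023: $18,370
Through Q2 2023: $121,087
Through Q3 2023: $122,095
Through Q4 2023: $227,114
Through Q1 2024: $244,701 ← exceeds threshold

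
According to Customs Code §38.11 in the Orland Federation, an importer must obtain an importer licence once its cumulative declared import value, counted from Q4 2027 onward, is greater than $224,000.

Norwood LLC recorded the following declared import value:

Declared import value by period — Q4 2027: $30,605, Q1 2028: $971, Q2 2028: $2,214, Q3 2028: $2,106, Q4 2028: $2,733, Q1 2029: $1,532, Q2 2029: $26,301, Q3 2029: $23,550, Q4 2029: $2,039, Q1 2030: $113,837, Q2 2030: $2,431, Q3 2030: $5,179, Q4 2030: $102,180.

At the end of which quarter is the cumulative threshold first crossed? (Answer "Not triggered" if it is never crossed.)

Q4 2030

Through Q4 2027: $30,605
Through Q1 2028: $31,576
Through Q2 2028: $33,790
Through Q3 2028: $35,896
Through Q4 2028: $38,629
Through Q1 2029: $40,161
Through Q2 2029: $66,462
Through Q3 2029: $90,012
Through Q4 2029: $92,051
Through Q1 2030: $205,888
Through Q2 2030: $208,319
Through Q3 2030: $213,498
Through Q4 2030: $315,678 ← exceeds threshold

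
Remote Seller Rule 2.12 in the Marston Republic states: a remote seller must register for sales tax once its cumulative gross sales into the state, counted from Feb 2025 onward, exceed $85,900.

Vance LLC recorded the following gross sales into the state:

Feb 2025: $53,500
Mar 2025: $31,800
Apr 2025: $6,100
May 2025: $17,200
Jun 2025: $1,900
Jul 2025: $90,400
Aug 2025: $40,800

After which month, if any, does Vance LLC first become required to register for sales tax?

Apr 2025

Through Feb 2025: $53,500
Through Mar 2025: $85,300
Through Apr 2025: $91,400 ← exceeds threshold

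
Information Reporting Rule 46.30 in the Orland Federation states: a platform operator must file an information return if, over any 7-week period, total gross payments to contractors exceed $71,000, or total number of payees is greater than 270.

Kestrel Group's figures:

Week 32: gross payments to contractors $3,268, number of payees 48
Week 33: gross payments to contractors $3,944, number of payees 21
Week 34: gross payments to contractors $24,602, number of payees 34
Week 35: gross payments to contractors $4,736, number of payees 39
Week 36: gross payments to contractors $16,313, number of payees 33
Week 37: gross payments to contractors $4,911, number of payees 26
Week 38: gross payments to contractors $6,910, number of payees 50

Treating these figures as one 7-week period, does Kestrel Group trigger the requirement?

No

Total gross payments to contractors: $3,268 + $3,944 + $24,602 + $4,736 + $16,313 + $4,911 + $6,910 = $64,684 (≤ $71,000).
Total number of payees: 48 + 21 + 34 + 39 + 33 + 26 + 50 = 251 (≤ 270).
The test is 'or': neither threshold is exceeded.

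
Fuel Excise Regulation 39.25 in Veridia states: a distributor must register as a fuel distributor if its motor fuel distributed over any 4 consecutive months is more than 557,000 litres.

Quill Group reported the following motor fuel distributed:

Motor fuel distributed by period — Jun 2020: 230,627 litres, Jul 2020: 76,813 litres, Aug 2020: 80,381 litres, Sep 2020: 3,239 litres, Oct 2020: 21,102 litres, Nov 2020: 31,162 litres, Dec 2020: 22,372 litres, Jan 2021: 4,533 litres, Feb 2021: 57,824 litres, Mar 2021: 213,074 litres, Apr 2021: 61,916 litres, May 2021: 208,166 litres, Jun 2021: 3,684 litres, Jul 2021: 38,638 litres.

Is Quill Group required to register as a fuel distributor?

No

Jun 2020–Sep 2020: 230,627 litres + 76,813 litres + 80,381 litres + 3,239 litres = 391,060 litres (under)
Jul 2020–Oct 2020: 76,813 litres + 80,381 litres + 3,239 litres + 21,102 litres = 181,535 litres (under)
Aug 2020–Nov 2020: 80,381 litres + 3,239 litres + 21,102 litres + 31,162 litres = 135,884 litres (under)
Sep 2020–Dec 2020: 3,239 litres + 21,102 litres + 31,162 litres + 22,372 litres = 77,875 litres (under)
Oct 2020–Jan 2021: 21,102 litres + 31,162 litres + 22,372 litres + 4,533 litres = 79,169 litres (under)
Nov 2020–Feb 2021: 31,162 litres + 22,372 litres + 4,533 litres + 57,824 litres = 115,891 litres (under)
Dec 2020–Mar 2021: 22,372 litres + 4,533 litres + 57,824 litres + 213,074 litres = 297,803 litres (under)
Jan 2021–Apr 2021: 4,533 litres + 57,824 litres + 213,074 litres + 61,916 litres = 337,347 litres (under)
Feb 2021–May 2021: 57,824 litres + 213,074 litres + 61,916 litres + 208,166 litres = 540,980 litres (under)
Mar 2021–Jun 2021: 213,074 litres + 61,916 litres + 208,166 litres + 3,684 litres = 486,840 litres (under)
Apr 2021–Jul 2021: 61,916 litres + 208,166 litres + 3,684 litres + 38,638 litres = 312,404 litres (under)
No window exceeds 557,000 litres.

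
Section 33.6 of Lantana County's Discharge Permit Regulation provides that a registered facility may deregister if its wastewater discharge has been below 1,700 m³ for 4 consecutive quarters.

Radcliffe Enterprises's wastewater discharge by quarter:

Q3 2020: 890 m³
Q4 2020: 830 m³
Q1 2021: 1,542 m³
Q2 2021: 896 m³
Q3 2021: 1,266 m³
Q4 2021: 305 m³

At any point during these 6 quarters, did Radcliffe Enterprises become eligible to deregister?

Yes

Quarters below 1,700 m³: Q3 2020, Q4 2020, Q1 2021, Q2 2021, Q3 2021, Q4 2021.
Longest run of consecutive quarters below the threshold: 6.
6 ≥ 4, so Radcliffe Enterprises became eligible.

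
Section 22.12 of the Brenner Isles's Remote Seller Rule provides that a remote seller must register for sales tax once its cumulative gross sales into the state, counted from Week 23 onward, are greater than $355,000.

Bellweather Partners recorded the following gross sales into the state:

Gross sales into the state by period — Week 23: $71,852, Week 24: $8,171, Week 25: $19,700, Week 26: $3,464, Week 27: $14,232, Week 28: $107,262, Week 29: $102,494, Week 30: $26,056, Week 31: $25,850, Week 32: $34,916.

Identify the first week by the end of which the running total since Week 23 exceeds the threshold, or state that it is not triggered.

Through Week 23: $71,852
Through Week 24: $80,023
Through Week 25: $99,723
Through Week 26: $103,187
Through Week 27: $117,419
Through Week 28: $224,681
Through Week 29: $327,175
Through Week 30: $353,231
Through Week 31: $379,081 ← exceeds threshold

Week 31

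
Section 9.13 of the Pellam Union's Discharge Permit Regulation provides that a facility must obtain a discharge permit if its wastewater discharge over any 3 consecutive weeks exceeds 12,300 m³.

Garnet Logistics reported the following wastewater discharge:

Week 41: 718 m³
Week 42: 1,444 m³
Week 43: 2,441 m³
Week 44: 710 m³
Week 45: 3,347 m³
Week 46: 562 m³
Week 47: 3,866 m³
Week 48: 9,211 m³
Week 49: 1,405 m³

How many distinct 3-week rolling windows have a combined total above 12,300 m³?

2

Week 41–Week 43: 718 m³ + 1,444 m³ + 2,441 m³ = 4,603 m³ (under)
Week 42–Week 44: 1,444 m³ + 2,441 m³ + 710 m³ = 4,595 m³ (under)
Week 43–Week 45: 2,441 m³ + 710 m³ + 3,347 m³ = 6,498 m³ (under)
Week 44–Week 46: 710 m³ + 3,347 m³ + 562 m³ = 4,619 m³ (under)
Week 45–Week 47: 3,347 m³ + 562 m³ + 3,866 m³ = 7,775 m³ (under)
Week 46–Week 48: 562 m³ + 3,866 m³ + 9,211 m³ = 13,639 m³ (over)
Week 47–Week 49: 3,866 m³ + 9,211 m³ + 1,405 m³ = 14,482 m³ (over)
2 windows exceed the threshold.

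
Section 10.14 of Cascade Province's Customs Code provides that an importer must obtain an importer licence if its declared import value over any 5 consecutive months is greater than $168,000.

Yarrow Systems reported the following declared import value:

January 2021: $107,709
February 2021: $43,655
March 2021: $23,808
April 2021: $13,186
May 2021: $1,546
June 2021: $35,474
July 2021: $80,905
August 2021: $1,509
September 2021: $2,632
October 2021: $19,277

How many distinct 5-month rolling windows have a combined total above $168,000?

January 2021–May 2021: $107,709 + $43,655 + $23,808 + $13,186 + $1,546 = $189,904 (over)
February 2021–June 2021: $43,655 + $23,808 + $13,186 + $1,546 + $35,474 = $117,669 (under)
March 2021–July 2021: $23,808 + $13,186 + $1,546 + $35,474 + $80,905 = $154,919 (under)
April 2021–August 2021: $13,186 + $1,546 + $35,474 + $80,905 + $1,509 = $132,620 (under)
May 2021–September 2021: $1,546 + $35,474 + $80,905 + $1,509 + $2,632 = $122,066 (under)
June 2021–October 2021: $35,474 + $80,905 + $1,509 + $2,632 + $19,277 = $139,797 (under)
1 window exceeds the threshold.

1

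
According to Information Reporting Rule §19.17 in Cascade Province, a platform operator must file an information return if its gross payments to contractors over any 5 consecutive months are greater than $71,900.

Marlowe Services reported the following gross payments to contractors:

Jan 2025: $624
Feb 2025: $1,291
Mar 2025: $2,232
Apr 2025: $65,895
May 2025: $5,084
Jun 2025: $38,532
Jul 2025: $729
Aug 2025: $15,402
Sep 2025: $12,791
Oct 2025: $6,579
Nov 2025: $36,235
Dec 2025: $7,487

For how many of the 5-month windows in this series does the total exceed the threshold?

7

Jan 2025–May 2025: $624 + $1,291 + $2,232 + $65,895 + $5,084 = $75,126 (over)
Feb 2025–Jun 2025: $1,291 + $2,232 + $65,895 + $5,084 + $38,532 = $113,034 (over)
Mar 2025–Jul 2025: $2,232 + $65,895 + $5,084 + $38,532 + $729 = $112,472 (over)
Apr 2025–Aug 2025: $65,895 + $5,084 + $38,532 + $729 + $15,402 = $125,642 (over)
May 2025–Sep 2025: $5,084 + $38,532 + $729 + $15,402 + $12,791 = $72,538 (over)
Jun 2025–Oct 2025: $38,532 + $729 + $15,402 + $12,791 + $6,579 = $74,033 (over)
Jul 2025–Nov 2025: $729 + $15,402 + $12,791 + $6,579 + $36,235 = $71,736 (under)
Aug 2025–Dec 2025: $15,402 + $12,791 + $6,579 + $36,235 + $7,487 = $78,494 (over)
7 windows exceed the threshold.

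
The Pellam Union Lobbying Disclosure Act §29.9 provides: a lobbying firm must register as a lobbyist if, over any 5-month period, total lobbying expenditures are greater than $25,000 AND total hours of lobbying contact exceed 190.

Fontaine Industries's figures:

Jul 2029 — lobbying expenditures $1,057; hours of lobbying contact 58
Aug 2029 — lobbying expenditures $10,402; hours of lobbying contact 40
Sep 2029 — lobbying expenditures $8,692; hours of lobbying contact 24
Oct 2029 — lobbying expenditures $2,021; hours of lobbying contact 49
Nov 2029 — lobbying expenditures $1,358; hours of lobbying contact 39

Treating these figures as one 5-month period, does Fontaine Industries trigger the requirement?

No

Total lobbying expenditures: $1,057 + $10,402 + $8,692 + $2,021 + $1,358 = $23,530 (≤ $25,000).
Total hours of lobbying contact: 58 + 40 + 24 + 49 + 39 = 210 (> 190).
The test is 'and': the rule requires both, and at least one is not exceeded.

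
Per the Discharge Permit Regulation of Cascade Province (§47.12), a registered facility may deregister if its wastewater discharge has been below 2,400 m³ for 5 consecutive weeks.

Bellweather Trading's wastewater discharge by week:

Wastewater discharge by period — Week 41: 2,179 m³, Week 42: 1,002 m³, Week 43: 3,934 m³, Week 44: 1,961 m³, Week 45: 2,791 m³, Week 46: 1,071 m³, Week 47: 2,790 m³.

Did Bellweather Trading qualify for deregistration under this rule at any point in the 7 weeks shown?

No

Weeks below 2,400 m³: Week 41, Week 42, Week 44, Week 46.
Longest run of consecutive weeks below the threshold: 2.
2 < 5, so Bellweather Trading never became eligible.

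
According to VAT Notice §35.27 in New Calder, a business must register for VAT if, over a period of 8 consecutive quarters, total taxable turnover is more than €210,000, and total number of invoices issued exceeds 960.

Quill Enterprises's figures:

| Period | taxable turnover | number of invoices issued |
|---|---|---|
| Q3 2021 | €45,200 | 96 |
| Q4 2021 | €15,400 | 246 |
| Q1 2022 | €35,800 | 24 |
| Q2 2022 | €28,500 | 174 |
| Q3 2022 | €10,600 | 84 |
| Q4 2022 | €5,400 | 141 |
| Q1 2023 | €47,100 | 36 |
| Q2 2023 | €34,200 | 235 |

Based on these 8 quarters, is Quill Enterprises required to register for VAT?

Total taxable turnover: €45,200 + €15,400 + €35,800 + €28,500 + €10,600 + €5,400 + €47,100 + €34,200 = €222,200 (> €210,000).
Total number of invoices issued: 96 + 246 + 24 + 174 + 84 + 141 + 36 + 235 = 1,036 (> 960).
The test is 'and': both thresholds are exceeded.

Yes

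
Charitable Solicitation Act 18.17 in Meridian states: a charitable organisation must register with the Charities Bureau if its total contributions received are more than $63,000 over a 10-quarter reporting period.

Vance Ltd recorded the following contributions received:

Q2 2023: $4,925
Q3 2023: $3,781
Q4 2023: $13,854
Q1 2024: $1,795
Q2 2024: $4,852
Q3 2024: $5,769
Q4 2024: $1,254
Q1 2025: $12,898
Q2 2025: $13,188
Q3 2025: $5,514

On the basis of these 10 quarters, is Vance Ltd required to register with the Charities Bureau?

Yes

Total contributions received: $4,925 + $3,781 + $13,854 + $1,795 + $4,852 + $5,769 + $1,254 + $12,898 + $13,188 + $5,514 = $67,830.
$67,830 > $63,000, so the threshold is exceeded.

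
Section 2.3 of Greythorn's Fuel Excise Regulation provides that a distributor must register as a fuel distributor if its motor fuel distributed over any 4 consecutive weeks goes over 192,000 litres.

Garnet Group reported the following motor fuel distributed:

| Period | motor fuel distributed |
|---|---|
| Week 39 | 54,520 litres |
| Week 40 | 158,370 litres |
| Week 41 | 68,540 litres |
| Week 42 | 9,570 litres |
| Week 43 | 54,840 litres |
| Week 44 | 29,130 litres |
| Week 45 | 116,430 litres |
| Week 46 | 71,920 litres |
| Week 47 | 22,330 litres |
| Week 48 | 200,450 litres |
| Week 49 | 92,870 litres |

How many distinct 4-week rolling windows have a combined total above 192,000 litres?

7

Week 39–Week 42: 54,520 litres + 158,370 litres + 68,540 litres + 9,570 litres = 291,000 litres (over)
Week 40–Week 43: 158,370 litres + 68,540 litres + 9,570 litres + 54,840 litres = 291,320 litres (over)
Week 41–Week 44: 68,540 litres + 9,570 litres + 54,840 litres + 29,130 litres = 162,080 litres (under)
Week 42–Week 45: 9,570 litres + 54,840 litres + 29,130 litres + 116,430 litres = 209,970 litres (over)
Week 43–Week 46: 54,840 litres + 29,130 litres + 116,430 litres + 71,920 litres = 272,320 litres (over)
Week 44–Week 47: 29,130 litres + 116,430 litres + 71,920 litres + 22,330 litres = 239,810 litres (over)
Week 45–Week 48: 116,430 litres + 71,920 litres + 22,330 litres + 200,450 litres = 411,130 litres (over)
Week 46–Week 49: 71,920 litres + 22,330 litres + 200,450 litres + 92,870 litres = 387,570 litres (over)
7 windows exceed the threshold.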